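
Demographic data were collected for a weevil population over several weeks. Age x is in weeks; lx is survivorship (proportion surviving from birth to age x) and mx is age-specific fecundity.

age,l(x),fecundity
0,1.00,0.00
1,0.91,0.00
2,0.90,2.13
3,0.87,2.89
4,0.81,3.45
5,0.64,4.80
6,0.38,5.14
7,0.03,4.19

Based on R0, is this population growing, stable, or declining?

R0 = Σ lx·mx = 0 + 0 + 1.917 + 2.5143 + 2.7945 + 3.072 + 1.9532 + 0.1257 = 12.3767
R0 > 1, so the population is growing.

growing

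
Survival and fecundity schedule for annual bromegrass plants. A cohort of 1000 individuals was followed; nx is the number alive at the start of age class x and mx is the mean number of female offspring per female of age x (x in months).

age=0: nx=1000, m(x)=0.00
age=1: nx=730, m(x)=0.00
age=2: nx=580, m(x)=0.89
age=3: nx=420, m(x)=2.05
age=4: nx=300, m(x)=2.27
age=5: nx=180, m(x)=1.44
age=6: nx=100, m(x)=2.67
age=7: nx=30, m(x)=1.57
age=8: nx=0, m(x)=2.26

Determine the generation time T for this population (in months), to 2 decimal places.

lx = nx/n0 = nx/1000: 1, 0.73, 0.58, 0.42, 0.3, 0.18, 0.1, 0.03, 0
lx·mx: 0, 0, 0.5162, 0.861, 0.681, 0.2592, 0.267, 0.0471, 0 → R0 = 2.6315
x·lx·mx: 0, 0, 1.0324, 2.583, 2.724, 1.296, 1.602, 0.3297, 0 → Σ = 9.5671
T = 9.5671 / 2.6315 = 3.635607… → 3.64

3.64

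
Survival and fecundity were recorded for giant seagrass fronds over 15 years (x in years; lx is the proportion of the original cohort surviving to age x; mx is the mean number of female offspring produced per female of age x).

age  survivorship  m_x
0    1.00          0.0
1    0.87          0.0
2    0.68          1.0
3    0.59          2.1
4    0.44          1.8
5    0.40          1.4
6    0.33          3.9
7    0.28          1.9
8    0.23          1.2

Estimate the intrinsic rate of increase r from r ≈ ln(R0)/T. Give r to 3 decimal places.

R0 = Σ lx·mx = 0 + 0 + 0.68 + 1.239 + 0.792 + 0.56 + 1.287 + 0.532 + 0.276 = 5.366
Σ x·lx·mx = 24.699; T = 24.699/5.366 = 4.60287…
r ≈ ln(R0)/T = ln(5.366)/4.60287… = 0.36501… → 0.365

0.365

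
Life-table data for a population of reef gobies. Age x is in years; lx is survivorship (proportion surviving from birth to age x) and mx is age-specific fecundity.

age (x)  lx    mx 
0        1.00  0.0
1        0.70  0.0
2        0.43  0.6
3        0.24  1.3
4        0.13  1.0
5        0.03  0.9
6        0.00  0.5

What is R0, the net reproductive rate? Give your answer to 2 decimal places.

lx·mx by age: 0, 0, 0.258, 0.312, 0.13, 0.027, 0
R0 = Σ lx·mx = 0.727 → 0.73

0.73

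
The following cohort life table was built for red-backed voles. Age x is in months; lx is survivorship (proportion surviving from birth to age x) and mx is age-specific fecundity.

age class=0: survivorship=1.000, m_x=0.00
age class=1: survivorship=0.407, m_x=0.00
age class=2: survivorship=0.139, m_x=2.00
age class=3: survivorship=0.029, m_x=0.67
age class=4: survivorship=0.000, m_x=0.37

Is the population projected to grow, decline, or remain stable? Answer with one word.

R0 = Σ lx·mx = 0 + 0 + 0.278 + 0.01943 + 0 = 0.29743
R0 < 1, so the population is declining.

declining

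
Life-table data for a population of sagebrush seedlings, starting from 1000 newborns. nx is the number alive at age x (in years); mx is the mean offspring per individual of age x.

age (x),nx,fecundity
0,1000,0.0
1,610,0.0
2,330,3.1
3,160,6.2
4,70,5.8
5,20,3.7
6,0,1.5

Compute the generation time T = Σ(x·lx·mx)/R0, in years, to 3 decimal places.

2.812

lx = nx/n0 = nx/1000: 1, 0.61, 0.33, 0.16, 0.07, 0.02, 0
lx·mx: 0, 0, 1.023, 0.992, 0.406, 0.074, 0 → R0 = 2.495
x·lx·mx: 0, 0, 2.046, 2.976, 1.624, 0.37, 0 → Σ = 7.016
T = 7.016 / 2.495 = 2.812024… → 2.812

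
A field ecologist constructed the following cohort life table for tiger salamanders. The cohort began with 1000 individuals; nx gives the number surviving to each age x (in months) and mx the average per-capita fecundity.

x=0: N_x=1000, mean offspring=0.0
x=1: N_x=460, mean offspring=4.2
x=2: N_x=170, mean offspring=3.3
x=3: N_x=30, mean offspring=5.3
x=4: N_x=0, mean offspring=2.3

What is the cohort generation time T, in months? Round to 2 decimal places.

lx = nx/n0 = nx/1000: 1, 0.46, 0.17, 0.03, 0
lx·mx: 0, 1.932, 0.561, 0.159, 0 → R0 = 2.652
x·lx·mx: 0, 1.932, 1.122, 0.477, 0 → Σ = 3.531
T = 3.531 / 2.652 = 1.331448… → 1.33

1.33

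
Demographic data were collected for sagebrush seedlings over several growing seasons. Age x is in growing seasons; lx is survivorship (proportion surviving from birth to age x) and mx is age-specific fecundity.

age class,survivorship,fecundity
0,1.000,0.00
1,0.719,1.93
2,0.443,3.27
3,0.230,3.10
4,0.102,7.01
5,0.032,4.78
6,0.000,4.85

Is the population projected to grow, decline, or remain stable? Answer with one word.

growing

R0 = Σ lx·mx = 0 + 1.38767 + 1.44861 + 0.713 + 0.71502 + 0.15296 + 0 = 4.41726
R0 > 1, so the population is growing.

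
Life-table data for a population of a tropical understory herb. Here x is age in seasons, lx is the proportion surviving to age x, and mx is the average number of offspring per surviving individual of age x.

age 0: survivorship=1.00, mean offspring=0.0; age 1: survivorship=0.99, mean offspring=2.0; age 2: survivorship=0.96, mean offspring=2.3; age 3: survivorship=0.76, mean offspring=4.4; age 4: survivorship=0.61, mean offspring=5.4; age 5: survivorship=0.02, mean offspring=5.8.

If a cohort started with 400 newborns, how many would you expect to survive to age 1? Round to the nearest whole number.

Expected survivors = N0 · l_1 = 400 × 0.99 = 396 → 396

396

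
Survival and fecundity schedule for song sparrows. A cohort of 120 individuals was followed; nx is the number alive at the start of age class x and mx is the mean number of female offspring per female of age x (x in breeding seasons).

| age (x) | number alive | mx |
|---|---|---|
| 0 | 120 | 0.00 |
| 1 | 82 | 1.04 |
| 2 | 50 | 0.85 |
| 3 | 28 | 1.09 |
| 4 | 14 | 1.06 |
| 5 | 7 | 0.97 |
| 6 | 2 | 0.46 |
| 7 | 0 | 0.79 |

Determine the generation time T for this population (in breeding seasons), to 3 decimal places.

lx = nx/n0 = nx/120: 1, 0.68333…, 0.41667…, 0.23333…, 0.11667…, 0.05833…, 0.01667…, 0
lx·mx: 0, 0.710667…, 0.354167…, 0.254333…, 0.123667…, 0.056583…, 0.007667…, 0 → R0 = 1.507083…
x·lx·mx: 0, 0.710667…, 0.708333…, 0.763…, 0.494667…, 0.282917…, 0.046…, 0 → Σ = 3.005583…
T = 3.005583… / 1.507083… = 1.994305… → 1.994

1.994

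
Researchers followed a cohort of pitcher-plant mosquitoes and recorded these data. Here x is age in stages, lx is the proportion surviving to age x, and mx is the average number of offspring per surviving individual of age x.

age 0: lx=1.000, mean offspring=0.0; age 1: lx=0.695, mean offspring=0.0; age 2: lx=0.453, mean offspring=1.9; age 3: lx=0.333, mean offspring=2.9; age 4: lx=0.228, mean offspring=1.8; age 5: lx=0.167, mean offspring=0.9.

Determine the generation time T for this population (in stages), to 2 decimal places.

2.94

lx·mx: 0, 0, 0.8607, 0.9657, 0.4104, 0.1503 → R0 = 2.3871
x·lx·mx: 0, 0, 1.7214, 2.8971, 1.6416, 0.7515 → Σ = 7.0116
T = 7.0116 / 2.3871 = 2.937288… → 2.94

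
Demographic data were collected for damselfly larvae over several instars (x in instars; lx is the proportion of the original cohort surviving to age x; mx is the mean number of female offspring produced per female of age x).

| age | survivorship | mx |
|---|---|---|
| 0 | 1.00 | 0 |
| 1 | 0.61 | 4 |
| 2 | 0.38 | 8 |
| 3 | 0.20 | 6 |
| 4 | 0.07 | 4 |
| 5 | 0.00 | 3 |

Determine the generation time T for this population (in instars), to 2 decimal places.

1.90

lx·mx: 0, 2.44, 3.04, 1.2, 0.28, 0 → R0 = 6.96
x·lx·mx: 0, 2.44, 6.08, 3.6, 1.12, 0 → Σ = 13.24
T = 13.24 / 6.96 = 1.902299… → 1.90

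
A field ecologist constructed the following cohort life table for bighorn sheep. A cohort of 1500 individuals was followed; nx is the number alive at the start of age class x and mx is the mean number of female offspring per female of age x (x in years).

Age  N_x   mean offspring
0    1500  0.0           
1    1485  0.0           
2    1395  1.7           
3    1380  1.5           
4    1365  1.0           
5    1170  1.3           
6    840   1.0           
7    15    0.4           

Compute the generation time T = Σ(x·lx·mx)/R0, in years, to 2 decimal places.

3.56

lx = nx/n0 = nx/1500: 1, 0.99, 0.93, 0.92, 0.91, 0.78, 0.56, 0.01
lx·mx: 0, 0, 1.581, 1.38, 0.91, 1.014, 0.56, 0.004 → R0 = 5.449
x·lx·mx: 0, 0, 3.162, 4.14, 3.64, 5.07, 3.36, 0.028 → Σ = 19.4
T = 19.4 / 5.449 = 3.560286… → 3.56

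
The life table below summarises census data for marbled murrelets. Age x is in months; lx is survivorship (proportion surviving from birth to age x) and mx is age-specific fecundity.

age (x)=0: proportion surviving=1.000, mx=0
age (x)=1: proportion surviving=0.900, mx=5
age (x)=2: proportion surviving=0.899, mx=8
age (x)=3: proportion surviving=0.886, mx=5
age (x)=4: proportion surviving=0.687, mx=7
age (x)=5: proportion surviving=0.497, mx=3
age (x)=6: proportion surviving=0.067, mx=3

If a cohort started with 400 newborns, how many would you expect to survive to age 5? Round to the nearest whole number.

Expected survivors = N0 · l_5 = 400 × 0.497 = 198.8 → 199

199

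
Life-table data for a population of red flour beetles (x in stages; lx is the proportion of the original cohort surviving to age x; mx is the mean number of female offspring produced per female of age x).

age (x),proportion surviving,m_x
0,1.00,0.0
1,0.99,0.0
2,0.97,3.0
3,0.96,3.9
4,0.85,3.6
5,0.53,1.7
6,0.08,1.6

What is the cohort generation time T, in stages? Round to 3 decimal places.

lx·mx: 0, 0, 2.91, 3.744, 3.06, 0.901, 0.128 → R0 = 10.743
x·lx·mx: 0, 0, 5.82, 11.232, 12.24, 4.505, 0.768 → Σ = 34.565
T = 34.565 / 10.743 = 3.217444… → 3.217

3.217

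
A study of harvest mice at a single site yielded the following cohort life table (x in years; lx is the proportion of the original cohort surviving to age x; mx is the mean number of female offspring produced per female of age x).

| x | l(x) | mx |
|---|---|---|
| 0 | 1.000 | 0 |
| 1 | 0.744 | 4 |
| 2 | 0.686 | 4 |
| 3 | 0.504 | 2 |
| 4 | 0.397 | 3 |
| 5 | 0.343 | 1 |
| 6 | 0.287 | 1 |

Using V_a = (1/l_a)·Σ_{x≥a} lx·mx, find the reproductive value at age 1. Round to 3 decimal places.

11.491

lx·mx for x ≥ 1: 2.976, 2.744, 1.008, 1.191, 0.343, 0.287 → sum = 8.549
V_1 = 8.549 / l_1 = 8.549 / 0.744 = 11.490591… → 11.491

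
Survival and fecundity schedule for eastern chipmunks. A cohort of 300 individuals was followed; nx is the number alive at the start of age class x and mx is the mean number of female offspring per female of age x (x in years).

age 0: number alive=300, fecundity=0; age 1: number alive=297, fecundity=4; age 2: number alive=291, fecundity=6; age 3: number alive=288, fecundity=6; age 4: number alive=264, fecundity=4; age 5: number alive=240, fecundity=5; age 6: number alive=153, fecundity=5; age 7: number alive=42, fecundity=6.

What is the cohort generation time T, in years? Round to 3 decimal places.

lx = nx/n0 = nx/300: 1, 0.99, 0.97, 0.96, 0.88, 0.8, 0.51, 0.14
lx·mx: 0, 3.96, 5.82, 5.76, 3.52, 4, 2.55, 0.84 → R0 = 26.45
x·lx·mx: 0, 3.96, 11.64, 17.28, 14.08, 20, 15.3, 5.88 → Σ = 88.14
T = 88.14 / 26.45 = 3.332325… → 3.332

3.332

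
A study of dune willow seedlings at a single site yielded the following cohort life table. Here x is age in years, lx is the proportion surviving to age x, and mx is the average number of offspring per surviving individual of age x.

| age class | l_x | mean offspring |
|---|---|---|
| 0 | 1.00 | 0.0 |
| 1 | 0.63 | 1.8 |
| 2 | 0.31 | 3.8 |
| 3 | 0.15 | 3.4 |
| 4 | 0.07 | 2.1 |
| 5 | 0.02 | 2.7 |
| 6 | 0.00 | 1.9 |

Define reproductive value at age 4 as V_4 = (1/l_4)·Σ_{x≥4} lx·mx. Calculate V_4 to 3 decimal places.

2.871

lx·mx for x ≥ 4: 0.147, 0.054, 0 → sum = 0.201
V_4 = 0.201 / l_4 = 0.201 / 0.07 = 2.871429… → 2.871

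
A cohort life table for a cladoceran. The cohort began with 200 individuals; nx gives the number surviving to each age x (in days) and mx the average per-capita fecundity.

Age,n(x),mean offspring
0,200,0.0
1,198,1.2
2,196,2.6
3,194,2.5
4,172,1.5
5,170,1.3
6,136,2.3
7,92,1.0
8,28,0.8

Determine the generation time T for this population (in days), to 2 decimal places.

lx = nx/n0 = nx/200: 1, 0.99, 0.98, 0.97, 0.86, 0.85, 0.68, 0.46, 0.14
lx·mx: 0, 1.188, 2.548, 2.425, 1.29, 1.105, 1.564, 0.46, 0.112 → R0 = 10.692
x·lx·mx: 0, 1.188, 5.096, 7.275, 5.16, 5.525, 9.384, 3.22, 0.896 → Σ = 37.744
T = 37.744 / 10.692 = 3.530116… → 3.53

3.53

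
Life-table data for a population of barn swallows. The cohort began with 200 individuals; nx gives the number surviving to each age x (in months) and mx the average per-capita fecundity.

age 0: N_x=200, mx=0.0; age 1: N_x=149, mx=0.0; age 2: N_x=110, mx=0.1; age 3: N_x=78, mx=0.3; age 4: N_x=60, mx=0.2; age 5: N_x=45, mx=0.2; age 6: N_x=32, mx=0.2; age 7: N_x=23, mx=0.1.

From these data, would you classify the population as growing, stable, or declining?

declining

lx = nx/n0 = nx/200: 1, 0.745, 0.55, 0.39, 0.3, 0.225, 0.16, 0.115
R0 = Σ lx·mx = 0 + 0 + 0.055 + 0.117 + 0.06 + 0.045 + 0.032 + 0.0115 = 0.3205
R0 < 1, so the population is declining.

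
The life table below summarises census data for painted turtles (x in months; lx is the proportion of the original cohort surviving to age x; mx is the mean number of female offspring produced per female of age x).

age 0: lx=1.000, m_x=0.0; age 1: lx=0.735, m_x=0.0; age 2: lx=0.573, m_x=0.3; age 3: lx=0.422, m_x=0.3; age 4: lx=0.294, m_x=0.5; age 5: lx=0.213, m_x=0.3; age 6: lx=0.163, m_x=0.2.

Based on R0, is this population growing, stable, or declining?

R0 = Σ lx·mx = 0 + 0 + 0.1719 + 0.1266 + 0.147 + 0.0639 + 0.0326 = 0.542
R0 < 1, so the population is declining.

declining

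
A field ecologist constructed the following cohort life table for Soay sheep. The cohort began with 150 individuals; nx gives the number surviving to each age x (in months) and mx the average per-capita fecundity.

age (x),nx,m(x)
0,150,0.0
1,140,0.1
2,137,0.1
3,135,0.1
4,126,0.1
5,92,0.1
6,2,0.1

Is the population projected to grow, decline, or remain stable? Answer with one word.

lx = nx/n0 = nx/150: 1, 0.93333…, 0.91333…, 0.9, 0.84, 0.61333…, 0.01333…
R0 = Σ lx·mx = 0 + 0.093333… + 0.091333… + 0.09 + 0.084 + 0.061333… + 0.001333… = 0.421333…
R0 < 1, so the population is declining.

declining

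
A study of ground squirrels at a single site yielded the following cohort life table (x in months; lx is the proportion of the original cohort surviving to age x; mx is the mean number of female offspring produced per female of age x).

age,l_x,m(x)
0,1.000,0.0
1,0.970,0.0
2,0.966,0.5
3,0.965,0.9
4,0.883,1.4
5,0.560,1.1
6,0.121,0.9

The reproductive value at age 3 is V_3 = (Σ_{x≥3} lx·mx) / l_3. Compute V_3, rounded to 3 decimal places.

2.932

lx·mx for x ≥ 3: 0.8685, 1.2362, 0.616, 0.1089 → sum = 2.8296
V_3 = 2.8296 / l_3 = 2.8296 / 0.965 = 2.932228… → 2.932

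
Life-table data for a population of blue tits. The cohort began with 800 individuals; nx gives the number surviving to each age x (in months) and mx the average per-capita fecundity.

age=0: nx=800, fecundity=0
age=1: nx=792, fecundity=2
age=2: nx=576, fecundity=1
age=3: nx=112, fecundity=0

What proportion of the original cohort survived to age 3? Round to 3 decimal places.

l_3 = n_3/n_0 = 112/800 = 0.14 → 0.140

0.140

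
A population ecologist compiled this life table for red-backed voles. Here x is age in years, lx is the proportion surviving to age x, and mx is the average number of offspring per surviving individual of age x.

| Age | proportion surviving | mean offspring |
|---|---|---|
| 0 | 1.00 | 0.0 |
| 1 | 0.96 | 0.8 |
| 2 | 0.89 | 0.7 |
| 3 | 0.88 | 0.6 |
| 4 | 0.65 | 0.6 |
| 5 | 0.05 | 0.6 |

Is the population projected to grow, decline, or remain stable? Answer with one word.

R0 = Σ lx·mx = 0 + 0.768 + 0.623 + 0.528 + 0.39 + 0.03 = 2.339
R0 > 1, so the population is growing.

growing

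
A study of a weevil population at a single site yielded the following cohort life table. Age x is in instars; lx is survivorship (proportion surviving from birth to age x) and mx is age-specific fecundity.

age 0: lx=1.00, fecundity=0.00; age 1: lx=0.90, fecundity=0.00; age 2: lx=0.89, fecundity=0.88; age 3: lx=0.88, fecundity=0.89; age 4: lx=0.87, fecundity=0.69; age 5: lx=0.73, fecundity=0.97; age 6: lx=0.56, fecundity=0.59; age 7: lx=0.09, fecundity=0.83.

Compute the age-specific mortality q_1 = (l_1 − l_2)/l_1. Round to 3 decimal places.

0.011

q_1 = (l_1 − l_2) / l_1 = (0.9 − 0.89) / 0.9
     = 0.01 / 0.9 = 0.011111… → 0.011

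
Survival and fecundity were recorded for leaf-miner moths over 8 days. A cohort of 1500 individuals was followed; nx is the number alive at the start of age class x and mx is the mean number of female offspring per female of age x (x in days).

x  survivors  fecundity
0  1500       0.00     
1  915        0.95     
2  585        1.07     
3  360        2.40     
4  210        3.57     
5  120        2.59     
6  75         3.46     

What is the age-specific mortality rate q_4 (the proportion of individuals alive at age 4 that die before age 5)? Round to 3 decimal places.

0.429

lx = nx/n0 = nx/1500: 1, 0.61, 0.39, 0.24, 0.14, 0.08, 0.05
q_4 = (l_4 − l_5) / l_4 = (0.14 − 0.08) / 0.14
     = 0.06 / 0.14 = 0.428571… → 0.429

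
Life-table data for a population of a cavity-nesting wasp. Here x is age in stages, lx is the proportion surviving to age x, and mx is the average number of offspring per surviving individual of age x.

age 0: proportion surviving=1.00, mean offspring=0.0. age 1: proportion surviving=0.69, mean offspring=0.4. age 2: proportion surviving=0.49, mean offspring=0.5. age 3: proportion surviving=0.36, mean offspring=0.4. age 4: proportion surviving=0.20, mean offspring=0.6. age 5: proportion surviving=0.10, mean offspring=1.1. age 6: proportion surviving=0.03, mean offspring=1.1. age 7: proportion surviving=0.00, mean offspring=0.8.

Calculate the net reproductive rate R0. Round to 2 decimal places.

0.93

lx·mx by age: 0, 0.276, 0.245, 0.144, 0.12, 0.11, 0.033, 0
R0 = Σ lx·mx = 0.928 → 0.93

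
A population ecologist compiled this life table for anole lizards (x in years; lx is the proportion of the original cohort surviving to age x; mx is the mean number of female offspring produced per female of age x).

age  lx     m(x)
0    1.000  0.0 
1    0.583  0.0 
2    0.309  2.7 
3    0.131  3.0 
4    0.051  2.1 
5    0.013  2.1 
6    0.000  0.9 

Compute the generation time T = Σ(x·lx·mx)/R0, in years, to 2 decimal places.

2.51

lx·mx: 0, 0, 0.8343, 0.393, 0.1071, 0.0273, 0 → R0 = 1.3617
x·lx·mx: 0, 0, 1.6686, 1.179, 0.4284, 0.1365, 0 → Σ = 3.4125
T = 3.4125 / 1.3617 = 2.506059… → 2.51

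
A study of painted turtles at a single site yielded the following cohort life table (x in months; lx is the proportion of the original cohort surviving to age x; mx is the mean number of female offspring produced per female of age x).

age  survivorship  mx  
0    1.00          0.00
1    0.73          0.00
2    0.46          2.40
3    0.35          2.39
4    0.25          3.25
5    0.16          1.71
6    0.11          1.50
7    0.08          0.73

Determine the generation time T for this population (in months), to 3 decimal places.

3.303

lx·mx: 0, 0, 1.104, 0.8365, 0.8125, 0.2736, 0.165, 0.0584 → R0 = 3.25
x·lx·mx: 0, 0, 2.208, 2.5095, 3.25, 1.368, 0.99, 0.4088 → Σ = 10.7343
T = 10.7343 / 3.25 = 3.302862… → 3.303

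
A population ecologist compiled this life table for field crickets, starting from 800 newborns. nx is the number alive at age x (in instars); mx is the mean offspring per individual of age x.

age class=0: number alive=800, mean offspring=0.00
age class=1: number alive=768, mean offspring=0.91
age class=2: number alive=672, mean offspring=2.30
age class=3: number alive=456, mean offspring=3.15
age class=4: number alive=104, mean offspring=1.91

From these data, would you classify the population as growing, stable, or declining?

growing

lx = nx/n0 = nx/800: 1, 0.96, 0.84, 0.57, 0.13
R0 = Σ lx·mx = 0 + 0.8736 + 1.932 + 1.7955 + 0.2483 = 4.8494
R0 > 1, so the population is growing.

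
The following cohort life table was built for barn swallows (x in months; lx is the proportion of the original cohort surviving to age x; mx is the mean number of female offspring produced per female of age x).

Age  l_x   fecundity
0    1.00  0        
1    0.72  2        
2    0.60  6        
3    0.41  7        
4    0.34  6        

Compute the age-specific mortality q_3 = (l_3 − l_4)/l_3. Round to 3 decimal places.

0.171

q_3 = (l_3 − l_4) / l_3 = (0.41 − 0.34) / 0.41
     = 0.07 / 0.41 = 0.170732… → 0.171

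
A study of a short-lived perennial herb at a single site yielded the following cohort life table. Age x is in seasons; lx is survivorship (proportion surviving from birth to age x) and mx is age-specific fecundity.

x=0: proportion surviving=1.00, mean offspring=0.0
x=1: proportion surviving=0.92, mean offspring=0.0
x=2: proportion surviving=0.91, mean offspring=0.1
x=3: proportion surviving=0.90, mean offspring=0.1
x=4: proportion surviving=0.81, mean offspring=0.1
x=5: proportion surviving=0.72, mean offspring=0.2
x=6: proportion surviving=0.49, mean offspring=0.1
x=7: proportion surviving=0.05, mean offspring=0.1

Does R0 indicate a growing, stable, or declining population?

declining

R0 = Σ lx·mx = 0 + 0 + 0.091 + 0.09 + 0.081 + 0.144 + 0.049 + 0.005 = 0.46
R0 < 1, so the population is declining.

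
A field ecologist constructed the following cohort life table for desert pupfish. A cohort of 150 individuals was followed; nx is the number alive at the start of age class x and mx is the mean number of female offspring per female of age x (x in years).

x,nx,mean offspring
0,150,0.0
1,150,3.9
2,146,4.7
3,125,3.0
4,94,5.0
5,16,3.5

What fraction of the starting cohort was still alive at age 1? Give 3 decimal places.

1.000

l_1 = n_1/n_0 = 150/150 = 1 → 1.000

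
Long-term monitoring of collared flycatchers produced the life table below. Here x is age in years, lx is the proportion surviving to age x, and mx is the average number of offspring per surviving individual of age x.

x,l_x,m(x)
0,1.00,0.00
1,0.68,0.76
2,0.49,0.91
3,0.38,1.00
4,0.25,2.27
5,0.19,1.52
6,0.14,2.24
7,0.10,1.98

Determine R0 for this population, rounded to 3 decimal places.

2.711

lx·mx by age: 0, 0.5168, 0.4459, 0.38, 0.5675, 0.2888, 0.3136, 0.198
R0 = Σ lx·mx = 2.7106 → 2.711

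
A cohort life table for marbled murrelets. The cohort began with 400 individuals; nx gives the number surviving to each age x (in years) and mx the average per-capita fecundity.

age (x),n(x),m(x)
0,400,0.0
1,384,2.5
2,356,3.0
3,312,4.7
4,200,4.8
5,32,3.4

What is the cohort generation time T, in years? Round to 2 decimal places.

2.60

lx = nx/n0 = nx/400: 1, 0.96, 0.89, 0.78, 0.5, 0.08
lx·mx: 0, 2.4, 2.67, 3.666, 2.4, 0.272 → R0 = 11.408
x·lx·mx: 0, 2.4, 5.34, 10.998, 9.6, 1.36 → Σ = 29.698
T = 29.698 / 11.408 = 2.603261… → 2.60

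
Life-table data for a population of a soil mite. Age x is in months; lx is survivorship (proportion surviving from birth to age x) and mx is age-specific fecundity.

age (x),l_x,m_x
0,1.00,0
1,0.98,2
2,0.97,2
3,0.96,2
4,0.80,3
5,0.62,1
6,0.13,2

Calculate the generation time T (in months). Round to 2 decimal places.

lx·mx: 0, 1.96, 1.94, 1.92, 2.4, 0.62, 0.26 → R0 = 9.1
x·lx·mx: 0, 1.96, 3.88, 5.76, 9.6, 3.1, 1.56 → Σ = 25.86
T = 25.86 / 9.1 = 2.841758… → 2.84

2.84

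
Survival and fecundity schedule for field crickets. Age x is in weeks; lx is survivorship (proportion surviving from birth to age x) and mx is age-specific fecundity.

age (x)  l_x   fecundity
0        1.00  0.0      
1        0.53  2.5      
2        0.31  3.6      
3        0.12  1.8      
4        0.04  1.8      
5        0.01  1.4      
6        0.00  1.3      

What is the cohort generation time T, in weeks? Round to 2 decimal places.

lx·mx: 0, 1.325, 1.116, 0.216, 0.072, 0.014, 0 → R0 = 2.743
x·lx·mx: 0, 1.325, 2.232, 0.648, 0.288, 0.07, 0 → Σ = 4.563
T = 4.563 / 2.743 = 1.663507… → 1.66

1.66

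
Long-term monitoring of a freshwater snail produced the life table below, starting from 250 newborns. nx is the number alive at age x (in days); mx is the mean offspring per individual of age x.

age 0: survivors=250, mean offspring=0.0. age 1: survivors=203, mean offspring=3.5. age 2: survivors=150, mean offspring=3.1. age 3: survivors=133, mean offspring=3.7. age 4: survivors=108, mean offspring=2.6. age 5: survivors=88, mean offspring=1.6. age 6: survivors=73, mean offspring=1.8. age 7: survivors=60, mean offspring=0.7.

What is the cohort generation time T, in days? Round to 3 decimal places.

lx = nx/n0 = nx/250: 1, 0.812, 0.6, 0.532, 0.432, 0.352, 0.292, 0.24
lx·mx: 0, 2.842, 1.86, 1.9684, 1.1232, 0.5632, 0.5256, 0.168 → R0 = 9.0504
x·lx·mx: 0, 2.842, 3.72, 5.9052, 4.4928, 2.816, 3.1536, 1.176 → Σ = 24.1056
T = 24.1056 / 9.0504 = 2.663484… → 2.663

2.663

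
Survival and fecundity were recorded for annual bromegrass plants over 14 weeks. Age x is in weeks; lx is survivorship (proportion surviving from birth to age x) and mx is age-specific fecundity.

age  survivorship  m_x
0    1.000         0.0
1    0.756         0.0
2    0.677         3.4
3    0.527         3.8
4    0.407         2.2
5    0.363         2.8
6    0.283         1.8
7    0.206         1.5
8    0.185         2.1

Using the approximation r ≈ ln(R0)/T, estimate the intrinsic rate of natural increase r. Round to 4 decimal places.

R0 = Σ lx·mx = 0 + 0 + 2.3018 + 2.0026 + 0.8954 + 1.0164 + 0.5094 + 0.309 + 0.3885 = 7.4231
Σ x·lx·mx = 27.6024; T = 27.6024/7.4231 = 3.71845…
r ≈ ln(R0)/T = ln(7.4231)/3.71845… = 0.539095… → 0.5391

0.5391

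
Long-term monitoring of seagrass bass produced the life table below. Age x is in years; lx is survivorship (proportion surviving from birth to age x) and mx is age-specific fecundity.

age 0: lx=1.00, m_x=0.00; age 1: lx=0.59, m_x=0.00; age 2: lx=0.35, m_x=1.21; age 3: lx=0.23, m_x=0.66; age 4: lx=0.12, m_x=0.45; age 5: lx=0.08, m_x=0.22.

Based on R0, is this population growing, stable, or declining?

declining

R0 = Σ lx·mx = 0 + 0 + 0.4235 + 0.1518 + 0.054 + 0.0176 = 0.6469
R0 < 1, so the population is declining.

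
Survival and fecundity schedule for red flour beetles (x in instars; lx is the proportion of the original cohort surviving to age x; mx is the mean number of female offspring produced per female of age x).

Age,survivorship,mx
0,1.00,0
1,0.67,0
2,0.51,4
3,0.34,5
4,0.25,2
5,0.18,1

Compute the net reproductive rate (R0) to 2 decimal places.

lx·mx by age: 0, 0, 2.04, 1.7, 0.5, 0.18
R0 = Σ lx·mx = 4.42 → 4.42

4.42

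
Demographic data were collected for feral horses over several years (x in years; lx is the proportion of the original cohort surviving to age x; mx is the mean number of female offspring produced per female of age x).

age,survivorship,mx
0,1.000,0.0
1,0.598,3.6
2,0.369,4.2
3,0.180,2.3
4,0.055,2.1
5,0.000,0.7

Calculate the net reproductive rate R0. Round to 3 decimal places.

lx·mx by age: 0, 2.1528, 1.5498, 0.414, 0.1155, 0
R0 = Σ lx·mx = 4.2321 → 4.232

4.232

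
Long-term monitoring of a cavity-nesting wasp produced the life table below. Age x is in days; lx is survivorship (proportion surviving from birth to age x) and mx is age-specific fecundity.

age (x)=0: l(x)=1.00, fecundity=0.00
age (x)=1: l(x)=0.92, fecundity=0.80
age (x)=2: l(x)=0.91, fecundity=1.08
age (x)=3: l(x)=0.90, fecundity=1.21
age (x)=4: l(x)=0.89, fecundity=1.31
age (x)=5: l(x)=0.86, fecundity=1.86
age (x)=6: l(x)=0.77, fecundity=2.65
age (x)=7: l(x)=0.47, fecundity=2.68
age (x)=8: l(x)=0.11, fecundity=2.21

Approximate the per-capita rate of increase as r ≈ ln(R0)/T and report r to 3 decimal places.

R0 = Σ lx·mx = 0 + 0.736 + 0.9828 + 1.089 + 1.1659 + 1.5996 + 2.0405 + 1.2596 + 0.2431 = 9.1165
Σ x·lx·mx = 41.6352; T = 41.6352/9.1165 = 4.56702…
r ≈ ln(R0)/T = ln(9.1165)/4.56702… = 0.48392… → 0.484

0.484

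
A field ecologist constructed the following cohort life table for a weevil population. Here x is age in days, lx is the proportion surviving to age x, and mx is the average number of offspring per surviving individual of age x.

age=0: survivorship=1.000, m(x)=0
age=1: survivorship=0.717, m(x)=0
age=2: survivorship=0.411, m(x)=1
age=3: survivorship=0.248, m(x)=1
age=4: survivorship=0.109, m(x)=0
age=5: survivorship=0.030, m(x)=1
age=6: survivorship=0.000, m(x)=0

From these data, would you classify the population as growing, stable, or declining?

declining

R0 = Σ lx·mx = 0 + 0 + 0.411 + 0.248 + 0 + 0.03 + 0 = 0.689
R0 < 1, so the population is declining.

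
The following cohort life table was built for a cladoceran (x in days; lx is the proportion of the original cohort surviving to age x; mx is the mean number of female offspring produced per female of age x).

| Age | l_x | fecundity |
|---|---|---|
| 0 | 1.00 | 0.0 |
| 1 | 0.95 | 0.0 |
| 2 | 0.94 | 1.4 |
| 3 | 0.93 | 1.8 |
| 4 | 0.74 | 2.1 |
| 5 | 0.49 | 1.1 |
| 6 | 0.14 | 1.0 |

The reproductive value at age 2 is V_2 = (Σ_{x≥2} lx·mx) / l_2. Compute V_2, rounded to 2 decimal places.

lx·mx for x ≥ 2: 1.316, 1.674, 1.554, 0.539, 0.14 → sum = 5.223
V_2 = 5.223 / l_2 = 5.223 / 0.94 = 5.556383… → 5.56

5.56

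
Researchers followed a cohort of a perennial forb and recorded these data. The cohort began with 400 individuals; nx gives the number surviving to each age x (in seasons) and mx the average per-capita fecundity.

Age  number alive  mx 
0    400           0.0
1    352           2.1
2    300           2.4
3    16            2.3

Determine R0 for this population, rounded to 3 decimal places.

3.740

lx = nx/n0 = nx/400: 1, 0.88, 0.75, 0.04
lx·mx by age: 0, 1.848, 1.8, 0.092
R0 = Σ lx·mx = 3.74 → 3.740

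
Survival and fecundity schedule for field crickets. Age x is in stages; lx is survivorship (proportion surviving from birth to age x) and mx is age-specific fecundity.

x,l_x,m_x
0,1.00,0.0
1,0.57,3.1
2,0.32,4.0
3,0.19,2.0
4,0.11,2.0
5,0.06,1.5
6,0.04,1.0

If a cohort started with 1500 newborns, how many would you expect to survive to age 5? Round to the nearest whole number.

90

Expected survivors = N0 · l_5 = 1500 × 0.06 = 90 → 90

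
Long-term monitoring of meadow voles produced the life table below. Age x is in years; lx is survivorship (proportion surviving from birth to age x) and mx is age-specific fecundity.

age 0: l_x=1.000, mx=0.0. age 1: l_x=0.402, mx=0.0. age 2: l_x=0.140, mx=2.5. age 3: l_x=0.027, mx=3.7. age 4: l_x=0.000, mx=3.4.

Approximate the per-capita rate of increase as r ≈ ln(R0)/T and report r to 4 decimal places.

R0 = Σ lx·mx = 0 + 0 + 0.35 + 0.0999 + 0 = 0.4499
Σ x·lx·mx = 0.9997; T = 0.9997/0.4499 = 2.22205…
r ≈ ln(R0)/T = ln(0.4499)/2.22205… = -0.359456… → -0.3595

-0.3595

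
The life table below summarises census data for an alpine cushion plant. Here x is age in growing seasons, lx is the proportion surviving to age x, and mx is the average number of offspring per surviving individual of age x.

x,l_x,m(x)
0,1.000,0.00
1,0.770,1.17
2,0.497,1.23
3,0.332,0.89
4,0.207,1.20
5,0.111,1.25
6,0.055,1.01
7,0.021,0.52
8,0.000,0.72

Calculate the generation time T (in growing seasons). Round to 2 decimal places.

lx·mx: 0, 0.9009, 0.61131, 0.29548, 0.2484, 0.13875, 0.05555, 0.01092, 0 → R0 = 2.26131
x·lx·mx: 0, 0.9009, 1.22262, 0.88644, 0.9936, 0.69375, 0.3333, 0.07644, 0 → Σ = 5.10705
T = 5.10705 / 2.26131 = 2.258448… → 2.26

2.26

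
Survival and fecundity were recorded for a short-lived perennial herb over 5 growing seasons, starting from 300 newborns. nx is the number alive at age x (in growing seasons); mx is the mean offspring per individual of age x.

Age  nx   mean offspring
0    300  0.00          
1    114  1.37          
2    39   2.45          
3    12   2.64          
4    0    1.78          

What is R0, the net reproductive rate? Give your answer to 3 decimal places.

lx = nx/n0 = nx/300: 1, 0.38, 0.13, 0.04, 0
lx·mx by age: 0, 0.5206, 0.3185, 0.1056, 0
R0 = Σ lx·mx = 0.9447 → 0.945

0.945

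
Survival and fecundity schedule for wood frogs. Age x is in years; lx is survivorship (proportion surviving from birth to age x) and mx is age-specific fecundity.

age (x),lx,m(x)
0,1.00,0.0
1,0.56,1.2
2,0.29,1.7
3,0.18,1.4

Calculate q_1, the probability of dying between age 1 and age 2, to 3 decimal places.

q_1 = (l_1 − l_2) / l_1 = (0.56 − 0.29) / 0.56
     = 0.27 / 0.56 = 0.482143… → 0.482

0.482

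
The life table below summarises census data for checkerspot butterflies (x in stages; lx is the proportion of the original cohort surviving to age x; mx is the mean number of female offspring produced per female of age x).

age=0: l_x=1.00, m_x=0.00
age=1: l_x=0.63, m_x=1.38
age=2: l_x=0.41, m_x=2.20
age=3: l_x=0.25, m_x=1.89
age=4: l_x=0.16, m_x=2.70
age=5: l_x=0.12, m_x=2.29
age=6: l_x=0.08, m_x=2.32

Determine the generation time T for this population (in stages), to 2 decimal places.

2.65

lx·mx: 0, 0.8694, 0.902, 0.4725, 0.432, 0.2748, 0.1856 → R0 = 3.1363
x·lx·mx: 0, 0.8694, 1.804, 1.4175, 1.728, 1.374, 1.1136 → Σ = 8.3065
T = 8.3065 / 3.1363 = 2.648503… → 2.65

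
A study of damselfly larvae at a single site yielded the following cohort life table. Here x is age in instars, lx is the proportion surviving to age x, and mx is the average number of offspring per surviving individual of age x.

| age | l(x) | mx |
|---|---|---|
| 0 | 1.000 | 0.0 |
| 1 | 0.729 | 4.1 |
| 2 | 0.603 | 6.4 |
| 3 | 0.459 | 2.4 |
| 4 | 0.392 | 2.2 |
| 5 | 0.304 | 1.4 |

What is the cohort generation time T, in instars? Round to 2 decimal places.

2.12

lx·mx: 0, 2.9889, 3.8592, 1.1016, 0.8624, 0.4256 → R0 = 9.2377
x·lx·mx: 0, 2.9889, 7.7184, 3.3048, 3.4496, 2.128 → Σ = 19.5897
T = 19.5897 / 9.2377 = 2.120625… → 2.12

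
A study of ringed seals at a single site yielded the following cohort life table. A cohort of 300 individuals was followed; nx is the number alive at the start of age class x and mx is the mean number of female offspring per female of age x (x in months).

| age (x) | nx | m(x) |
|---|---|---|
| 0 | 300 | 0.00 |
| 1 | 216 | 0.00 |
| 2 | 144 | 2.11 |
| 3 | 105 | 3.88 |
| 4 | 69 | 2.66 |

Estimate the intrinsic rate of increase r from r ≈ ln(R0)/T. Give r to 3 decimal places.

0.381

lx = nx/n0 = nx/300: 1, 0.72, 0.48, 0.35, 0.23
R0 = Σ lx·mx = 0 + 0 + 1.0128 + 1.358 + 0.6118 = 2.9826
Σ x·lx·mx = 8.5468; T = 8.5468/2.9826 = 2.86555…
r ≈ ln(R0)/T = ln(2.9826)/2.86555… = 0.38136… → 0.381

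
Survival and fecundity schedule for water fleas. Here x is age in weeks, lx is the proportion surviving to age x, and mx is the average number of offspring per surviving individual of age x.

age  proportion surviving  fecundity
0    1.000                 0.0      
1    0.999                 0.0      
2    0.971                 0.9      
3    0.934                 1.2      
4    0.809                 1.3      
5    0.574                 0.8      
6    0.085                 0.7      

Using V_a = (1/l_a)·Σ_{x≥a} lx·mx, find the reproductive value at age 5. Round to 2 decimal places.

lx·mx for x ≥ 5: 0.4592, 0.0595 → sum = 0.5187
V_5 = 0.5187 / l_5 = 0.5187 / 0.574 = 0.903659… → 0.90

0.90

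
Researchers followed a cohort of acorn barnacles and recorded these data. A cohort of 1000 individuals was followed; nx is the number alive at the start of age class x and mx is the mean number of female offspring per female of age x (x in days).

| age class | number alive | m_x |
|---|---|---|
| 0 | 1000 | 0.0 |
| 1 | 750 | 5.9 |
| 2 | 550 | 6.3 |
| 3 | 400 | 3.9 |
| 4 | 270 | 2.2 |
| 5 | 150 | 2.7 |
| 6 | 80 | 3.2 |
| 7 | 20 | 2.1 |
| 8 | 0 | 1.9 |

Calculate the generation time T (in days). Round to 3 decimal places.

2.072

lx = nx/n0 = nx/1000: 1, 0.75, 0.55, 0.4, 0.27, 0.15, 0.08, 0.02, 0
lx·mx: 0, 4.425, 3.465, 1.56, 0.594, 0.405, 0.256, 0.042, 0 → R0 = 10.747
x·lx·mx: 0, 4.425, 6.93, 4.68, 2.376, 2.025, 1.536, 0.294, 0 → Σ = 22.266
T = 22.266 / 10.747 = 2.071834… → 2.072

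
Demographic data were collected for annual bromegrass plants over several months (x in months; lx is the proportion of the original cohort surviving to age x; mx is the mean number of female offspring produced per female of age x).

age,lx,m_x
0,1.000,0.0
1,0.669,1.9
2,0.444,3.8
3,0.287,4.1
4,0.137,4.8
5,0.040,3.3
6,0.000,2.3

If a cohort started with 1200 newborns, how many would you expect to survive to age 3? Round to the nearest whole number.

Expected survivors = N0 · l_3 = 1200 × 0.287 = 344.4 → 344

344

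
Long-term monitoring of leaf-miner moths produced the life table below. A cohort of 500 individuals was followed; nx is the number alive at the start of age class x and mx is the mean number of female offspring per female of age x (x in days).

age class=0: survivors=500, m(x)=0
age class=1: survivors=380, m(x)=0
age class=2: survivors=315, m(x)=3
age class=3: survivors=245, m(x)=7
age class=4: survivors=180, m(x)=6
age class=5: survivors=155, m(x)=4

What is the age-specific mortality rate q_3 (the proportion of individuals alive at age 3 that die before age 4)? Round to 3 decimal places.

0.265

lx = nx/n0 = nx/500: 1, 0.76, 0.63, 0.49, 0.36, 0.31
q_3 = (l_3 − l_4) / l_3 = (0.49 − 0.36) / 0.49
     = 0.13 / 0.49 = 0.265306… → 0.265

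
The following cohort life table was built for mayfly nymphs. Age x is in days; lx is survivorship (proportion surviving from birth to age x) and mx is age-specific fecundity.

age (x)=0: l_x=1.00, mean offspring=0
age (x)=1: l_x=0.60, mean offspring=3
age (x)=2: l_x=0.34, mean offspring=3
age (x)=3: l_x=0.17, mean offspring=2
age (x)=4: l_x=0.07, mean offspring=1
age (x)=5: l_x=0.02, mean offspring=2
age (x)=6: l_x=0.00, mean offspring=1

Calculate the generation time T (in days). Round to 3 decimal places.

lx·mx: 0, 1.8, 1.02, 0.34, 0.07, 0.04, 0 → R0 = 3.27
x·lx·mx: 0, 1.8, 2.04, 1.02, 0.28, 0.2, 0 → Σ = 5.34
T = 5.34 / 3.27 = 1.633028… → 1.633

1.633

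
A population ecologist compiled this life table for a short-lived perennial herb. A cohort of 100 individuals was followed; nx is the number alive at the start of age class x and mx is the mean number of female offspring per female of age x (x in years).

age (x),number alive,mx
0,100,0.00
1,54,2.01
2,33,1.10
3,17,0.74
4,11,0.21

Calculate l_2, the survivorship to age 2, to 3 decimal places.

l_2 = n_2/n_0 = 33/100 = 0.33 → 0.330

0.330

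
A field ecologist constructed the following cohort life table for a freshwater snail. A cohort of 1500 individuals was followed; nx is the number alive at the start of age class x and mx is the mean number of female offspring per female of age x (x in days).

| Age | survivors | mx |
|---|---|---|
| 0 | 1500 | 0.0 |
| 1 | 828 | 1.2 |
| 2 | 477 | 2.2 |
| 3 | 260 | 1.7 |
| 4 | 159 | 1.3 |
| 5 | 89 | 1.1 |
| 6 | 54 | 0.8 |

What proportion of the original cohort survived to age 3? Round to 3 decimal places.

l_3 = n_3/n_0 = 260/1500 = 0.173333… → 0.173

0.173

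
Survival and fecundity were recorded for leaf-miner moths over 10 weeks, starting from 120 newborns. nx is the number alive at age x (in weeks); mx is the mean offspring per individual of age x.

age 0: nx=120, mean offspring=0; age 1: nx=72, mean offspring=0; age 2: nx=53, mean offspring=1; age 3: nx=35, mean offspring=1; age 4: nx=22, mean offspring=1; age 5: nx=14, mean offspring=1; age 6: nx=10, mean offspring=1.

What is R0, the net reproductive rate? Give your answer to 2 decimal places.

lx = nx/n0 = nx/120: 1, 0.6, 0.44167…, 0.29167…, 0.18333…, 0.11667…, 0.08333…
lx·mx by age: 0, 0, 0.441667…, 0.291667…, 0.183333…, 0.116667…, 0.083333…
R0 = Σ lx·mx = 1.116667… → 1.12

1.12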